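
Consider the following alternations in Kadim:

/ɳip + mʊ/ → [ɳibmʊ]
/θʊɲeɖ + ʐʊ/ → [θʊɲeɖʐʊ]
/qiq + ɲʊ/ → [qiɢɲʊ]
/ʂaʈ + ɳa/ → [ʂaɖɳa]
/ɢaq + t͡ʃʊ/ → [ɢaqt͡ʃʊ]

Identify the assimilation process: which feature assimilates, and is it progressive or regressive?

Comparing underlying and surface forms, /p/ → [b] is the alternation; the neighbouring /m/ is constant.
The change voiceless → voiced matches the voicing of the following /m/, identifying this as voicing assimilation.
Place and manner are unchanged, so the assimilation is partial, not total.
The same holds elsewhere in the data: /q/ → [ɢ] before /ɲ/ (voiceless → voiced, matching voiced); /ʈ/ → [ɖ] before /ɳ/ (voiceless → voiced, matching voiced) — only voicing changes, and always toward the following segment.
No alternation appears in [θʊɲeɖʐʊ], [ɢaqt͡ʃʊ]: there the adjacent consonants already agree in voicing (/ɖ/ and /ʐ/ are both voiced; /q/ and /t͡ʃ/ are both voiceless), so these forms are consistent with the same rule.
Since the segment that changes precedes the conditioning segment, the assimilation is regressive.

regressive voicing assimilation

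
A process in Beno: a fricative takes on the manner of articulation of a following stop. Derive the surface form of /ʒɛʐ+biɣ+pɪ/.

The rule targets /ʐ/ (voiced retroflex fricative), which sits before the trigger /b/ (stop).
A voiced retroflex stop is [ɖ], so the surface segment is [ɖ].
At the second juncture, /ɣ/ likewise becomes [g] adjacent to /p/.

[ʒɛɖbigpɪ]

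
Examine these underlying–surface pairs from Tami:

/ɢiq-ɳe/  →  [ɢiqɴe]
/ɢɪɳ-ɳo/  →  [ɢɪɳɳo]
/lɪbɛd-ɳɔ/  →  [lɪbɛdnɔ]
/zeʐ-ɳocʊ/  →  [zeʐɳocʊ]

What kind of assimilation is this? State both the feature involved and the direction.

Underlying /ɳ/ is realised as [ɴ] next to /q/; /q/ itself does not change.
The change retroflex → uvular matches the place of the preceding /q/, identifying this as place assimilation.
Manner and voice are unchanged, so the assimilation is partial, not total.
Checking the remaining alternation: /ɳ/ → [n] after /d/ (retroflex → alveolar, matching alveolar) — only place changes, and always toward the preceding segment.
No alternation appears in [ɢɪɳɳo], [zeʐɳocʊ]: there the adjacent consonants already agree in place (/ɳ/ and /ɳ/ are both retroflex; /ɳ/ and /ʐ/ are both retroflex), so these forms are consistent with the same rule.
Since the segment that changes follows the conditioning segment, the assimilation is progressive.

progressive place assimilation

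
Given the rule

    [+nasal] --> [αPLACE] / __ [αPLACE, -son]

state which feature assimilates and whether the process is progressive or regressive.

regressive place assimilation

The rule copies the place features (abbreviated [PLACE]) from the environment onto the target, so the assimilating feature is place.
The conditioning segment sits to the right of the focus bar, meaning the trigger follows the segment that changes — regressive assimilation.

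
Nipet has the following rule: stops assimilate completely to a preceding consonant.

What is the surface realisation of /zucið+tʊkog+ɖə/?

[zuciððʊkoggə]

/t/ is the segment targeted by the rule; it sits immediately after /ð/, so it assimilates completely and surfaces as [ð].
At the second juncture, /ɖ/ likewise becomes [g] adjacent to /g/.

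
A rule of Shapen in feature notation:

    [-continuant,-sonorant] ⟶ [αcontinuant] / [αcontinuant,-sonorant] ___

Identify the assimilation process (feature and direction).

progressive manner assimilation

The rule copies [continuant] (continuancy) from the environment onto the target stops; since [±continuant] encodes the stop/fricative manner contrast, the assimilating dimension is manner.
The conditioning segment sits to the left of the focus bar, meaning the trigger precedes the segment that changes — progressive assimilation.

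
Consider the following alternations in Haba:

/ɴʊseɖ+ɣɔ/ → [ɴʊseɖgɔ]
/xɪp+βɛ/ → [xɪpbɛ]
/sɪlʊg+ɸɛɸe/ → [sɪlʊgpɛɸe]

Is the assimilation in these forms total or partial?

Underlying /ɣ/ is realised as [g] next to /ɖ/; /ɖ/ itself does not change.
/ɣ/ is a fricative while /ɖ/ is a stop; the output [g] is a stop, matching the trigger — so the feature that spreads is manner.
Place and voice are unchanged, so the assimilation is partial, not total.
Checking the remaining alternations: /β/ → [b] after /p/ (fricative → stop, matching a stop); /ɸ/ → [p] after /g/ (fricative → stop, matching a stop) — only manner changes, and always toward the preceding segment.

partial assimilation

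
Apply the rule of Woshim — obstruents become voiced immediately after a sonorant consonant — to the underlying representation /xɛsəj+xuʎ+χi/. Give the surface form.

[xɛsəjɣuʎʁi]

The rule targets /x/ (voiceless velar fricative), which sits after the trigger /j/ (voiced).
Changing only its voicing to voiced gives [ɣ] — the voiced velar fricative.
The same rule applies at the second boundary: /χ/ → [ʁ] next to /ʎ/.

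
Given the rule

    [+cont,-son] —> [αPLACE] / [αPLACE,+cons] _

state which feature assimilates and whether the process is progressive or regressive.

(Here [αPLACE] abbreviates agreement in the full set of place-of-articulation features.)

The shared variable α links the value of the place features (abbreviated [PLACE]) on the target to the same value on the neighbouring segment, so place is the feature that assimilates.
The conditioning segment sits to the left of the focus bar, meaning the trigger precedes the segment that changes — progressive assimilation.

progressive place assimilation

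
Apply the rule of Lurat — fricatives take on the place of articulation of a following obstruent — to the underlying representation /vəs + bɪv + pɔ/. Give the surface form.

/s/ is a voiceless alveolar fricative. The following trigger /b/ is bilabial, so /s/ must become bilabial as well.
The voiceless bilabial fricative is [ɸ], so /s/ → [ɸ].
At the second juncture, /v/ likewise becomes [β] adjacent to /p/.

[vəɸbɪβpɔ]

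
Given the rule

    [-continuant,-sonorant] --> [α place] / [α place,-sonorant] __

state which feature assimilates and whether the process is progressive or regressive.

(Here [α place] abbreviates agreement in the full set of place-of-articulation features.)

progressive place assimilation

The rule copies the place features (abbreviated [place]) from the environment onto the target, so the assimilating feature is place.
The conditioning segment sits to the left of the focus bar, meaning the trigger precedes the segment that changes — progressive assimilation.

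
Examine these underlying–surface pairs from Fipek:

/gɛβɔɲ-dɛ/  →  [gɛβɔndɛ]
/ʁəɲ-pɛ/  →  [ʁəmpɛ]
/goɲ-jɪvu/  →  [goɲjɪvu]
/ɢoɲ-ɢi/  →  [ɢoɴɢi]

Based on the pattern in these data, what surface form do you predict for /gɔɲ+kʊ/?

The data show regressive place assimilation: /ɲ/ → [n] before /d/; /ɲ/ → [m] before /p/; /ɲ/ → [ɴ] before /ɢ/. In each pair only place changes, matching the following consonant, while manner and voice stay constant.
No alternation appears in [goɲjɪvu]: there the adjacent consonants already agree in place (/ɲ/ and /j/ are both palatal), so this form is consistent with the same rule.
The rule targets /ɲ/ (voiced palatal nasal), which sits before the trigger /k/ (velar).
Changing only its place to velar gives [ŋ] — the voiced velar nasal.

[gɔŋkʊ]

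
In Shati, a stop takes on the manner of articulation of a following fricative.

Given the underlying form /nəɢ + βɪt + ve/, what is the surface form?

/ɢ/ is a voiced uvular stop. The following trigger /β/ is a fricative, so /ɢ/ must become a fricative as well.
Changing only its manner to fricative gives [ʁ] — the voiced uvular fricative.
At the second juncture, /t/ likewise becomes [s] adjacent to /v/.

[nəʁβɪsve]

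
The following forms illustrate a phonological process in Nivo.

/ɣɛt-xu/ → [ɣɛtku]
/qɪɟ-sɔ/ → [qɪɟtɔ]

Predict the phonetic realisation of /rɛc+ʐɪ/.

The data show progressive manner assimilation: /x/ → [k] after /t/; /s/ → [t] after /ɟ/. In each pair only manner changes, matching the preceding consonant, while place and voice stay constant.
/ʐ/ is a voiced retroflex fricative. The preceding trigger /c/ is a stop, so /ʐ/ must become a stop as well.
The voiced retroflex stop is [ɖ], so /ʐ/ → [ɖ].

[rɛcɖɪ]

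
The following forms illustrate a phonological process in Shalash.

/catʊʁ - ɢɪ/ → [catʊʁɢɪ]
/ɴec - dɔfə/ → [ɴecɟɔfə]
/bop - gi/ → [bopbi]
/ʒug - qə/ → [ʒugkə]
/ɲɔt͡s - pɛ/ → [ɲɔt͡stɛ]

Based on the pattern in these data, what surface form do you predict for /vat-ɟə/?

The data show progressive place assimilation: /d/ → [ɟ] after /c/; /g/ → [b] after /p/; /q/ → [k] after /g/; /p/ → [t] after /t͡s/. In each pair only place changes, matching the preceding consonant, while manner and voice stay constant.
No alternation appears in [catʊʁɢɪ]: there the adjacent consonants already agree in place (/ɢ/ and /ʁ/ are both uvular), so this form is consistent with the same rule.
The rule targets /ɟ/ (voiced palatal stop), which sits after the trigger /t/ (alveolar).
The voiced alveolar stop is [d], so /ɟ/ → [d].

[vatdə]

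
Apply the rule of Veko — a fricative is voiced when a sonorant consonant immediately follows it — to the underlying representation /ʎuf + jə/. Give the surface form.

The rule targets /f/ (voiceless labiodental fricative), which sits before the trigger /j/ (voiced).
A voiced labiodental fricative is [v], so the surface segment is [v].

[ʎuvjə]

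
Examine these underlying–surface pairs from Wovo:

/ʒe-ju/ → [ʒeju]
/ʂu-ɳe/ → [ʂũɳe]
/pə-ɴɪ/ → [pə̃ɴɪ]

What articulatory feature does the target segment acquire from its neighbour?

nasality

The vowel /u/ surfaces as nasalised [ũ] next to the following nasal /ɳ/ — it has acquired the [+nasal] feature of its neighbour.
Likewise in the remaining data: /ə/ → [ə̃] before /ɴ/ — each time a vowel is nasalised next to a following nasal.
No change occurs in [ʒeju] because the vowel at the boundary is adjacent to an oral consonant, not a nasal (/e/ next to /j/).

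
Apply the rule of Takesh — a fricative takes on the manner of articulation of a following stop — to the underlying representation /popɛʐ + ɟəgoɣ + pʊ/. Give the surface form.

[popɛɖɟəgogpʊ]

/ʐ/ is a voiced retroflex fricative. The following trigger /ɟ/ is a stop, so /ʐ/ must become a stop as well.
A voiced retroflex stop is [ɖ], so the surface segment is [ɖ].
At the second juncture, /ɣ/ likewise becomes [g] adjacent to /p/.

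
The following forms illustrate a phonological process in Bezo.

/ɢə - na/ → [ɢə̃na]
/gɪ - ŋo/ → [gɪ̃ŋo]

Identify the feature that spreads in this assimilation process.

nasality

The vowel /ə/ surfaces as nasalised [ə̃] next to the following nasal /n/ — it has acquired the [+nasal] feature of its neighbour.
The other form shows the same pattern: /ɪ/ → [ɪ̃] before /ŋ/ — each time a vowel is nasalised next to a following nasal.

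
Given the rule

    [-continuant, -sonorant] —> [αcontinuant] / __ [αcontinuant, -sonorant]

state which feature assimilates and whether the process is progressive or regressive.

regressive manner assimilation

The shared variable α links the value of [continuant] on the target to that of the neighbouring obstruent. [continuant] distinguishes stops from fricatives — a manner-of-articulation feature — so this is manner assimilation.
Since the environment is written after the underscore, the trigger follows the target; the direction is regressive.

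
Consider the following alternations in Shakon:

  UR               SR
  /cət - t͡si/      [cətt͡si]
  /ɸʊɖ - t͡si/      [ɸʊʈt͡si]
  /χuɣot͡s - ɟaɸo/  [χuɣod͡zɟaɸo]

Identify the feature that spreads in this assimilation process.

Underlying /ɖ/ is realised as [ʈ] next to /t͡s/; /t͡s/ itself does not change.
The change voiced → voiceless matches the voicing of the following /t͡s/, identifying this as voicing assimilation.
The other alternating form patterns the same way: /t͡s/ → [d͡z] before /ɟ/ (voiceless → voiced, matching voiced) — only voicing changes, and always toward the following segment.
Nothing changes in [cətt͡si]: there the adjacent consonants already agree in voicing (/t/ and /t͡s/ are both voiceless), so this form is consistent with the same rule.

voicing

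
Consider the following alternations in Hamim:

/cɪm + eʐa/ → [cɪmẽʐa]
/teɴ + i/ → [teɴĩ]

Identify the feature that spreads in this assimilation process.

The vowel /e/ surfaces as nasalised [ẽ] next to the preceding nasal /m/ — it has acquired the [+nasal] feature of its neighbour.
Likewise in the remaining data: /i/ → [ĩ] after /ɴ/ — each time a vowel is nasalised next to a preceding nasal.

nasality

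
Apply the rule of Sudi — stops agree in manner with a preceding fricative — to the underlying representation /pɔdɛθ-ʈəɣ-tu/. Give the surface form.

[pɔdɛθʂəɣsu]

The rule targets /ʈ/ (voiceless retroflex stop), which sits after the trigger /θ/ (fricative).
A voiceless retroflex fricative is [ʂ], so the surface segment is [ʂ].
The same rule applies at the second boundary: /t/ → [s] next to /ɣ/.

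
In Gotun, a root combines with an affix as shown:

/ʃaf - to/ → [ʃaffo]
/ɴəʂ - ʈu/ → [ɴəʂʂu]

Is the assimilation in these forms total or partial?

Underlying /t/ is realised as [f] next to /f/; /f/ itself does not change.
The output [f] is identical to the trigger /f/ — every feature (place, manner, voicing) has been copied — so this is total assimilation.
The remaining alternation confirms this: /ʈ/ → [ʂ] after /ʂ/ — in each case the output is a copy of the preceding consonant.

total assimilation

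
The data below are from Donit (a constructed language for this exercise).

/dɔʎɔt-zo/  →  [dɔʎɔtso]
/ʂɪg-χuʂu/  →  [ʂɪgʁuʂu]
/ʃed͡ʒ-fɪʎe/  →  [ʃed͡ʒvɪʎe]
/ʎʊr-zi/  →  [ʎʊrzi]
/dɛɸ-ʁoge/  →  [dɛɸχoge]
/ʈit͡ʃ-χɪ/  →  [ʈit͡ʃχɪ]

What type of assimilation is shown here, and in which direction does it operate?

progressive voicing assimilation

Comparing underlying and surface forms, /z/ → [s] is the alternation; the neighbouring /t/ is constant.
/z/ is voiced while /t/ is voiceless; the output [s] is voiceless, matching the trigger — so the feature that spreads is voicing.
Place and manner are unchanged, so the assimilation is partial, not total.
The other alternating forms pattern the same way: /χ/ → [ʁ] after /g/ (voiceless → voiced, matching voiced); /f/ → [v] after /d͡ʒ/ (voiceless → voiced, matching voiced); /ʁ/ → [χ] after /ɸ/ (voiced → voiceless, matching voiceless) — only voicing changes, and always toward the preceding segment.
Nothing changes in [ʎʊrzi], [ʈit͡ʃχɪ]: there the adjacent consonants already agree in voicing (/z/ and /r/ are both voiced; /χ/ and /t͡ʃ/ are both voiceless), so these forms are consistent with the same rule.
The trigger is the preceding segment, so the direction is progressive (perseverative).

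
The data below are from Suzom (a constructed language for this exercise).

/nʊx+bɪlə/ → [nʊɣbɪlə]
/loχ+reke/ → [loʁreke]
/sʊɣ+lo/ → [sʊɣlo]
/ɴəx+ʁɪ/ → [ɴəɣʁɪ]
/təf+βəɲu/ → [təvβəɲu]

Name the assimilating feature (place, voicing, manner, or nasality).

Underlying /x/ is realised as [ɣ] next to /b/; /b/ itself does not change.
The change voiceless → voiced matches the voicing of the following /b/, identifying this as voicing assimilation.
Checking the remaining alternations: /χ/ → [ʁ] before /r/ (voiceless → voiced, matching voiced); /x/ → [ɣ] before /ʁ/ (voiceless → voiced, matching voiced); /f/ → [v] before /β/ (voiceless → voiced, matching voiced) — only voicing changes, and always toward the following segment.
No alternation appears in [sʊɣlo]: there the adjacent consonants already agree in voicing (/ɣ/ and /l/ are both voiced), so this form is consistent with the same rule.

voicing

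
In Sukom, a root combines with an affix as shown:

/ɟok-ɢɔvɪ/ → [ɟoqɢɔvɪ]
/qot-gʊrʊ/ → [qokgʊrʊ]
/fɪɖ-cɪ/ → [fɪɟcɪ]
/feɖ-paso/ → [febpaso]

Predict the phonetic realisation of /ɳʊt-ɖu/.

The data show regressive place assimilation: /k/ → [q] before /ɢ/; /t/ → [k] before /g/; /ɖ/ → [ɟ] before /c/; /ɖ/ → [b] before /p/. In each pair only place changes, matching the following consonant, while manner and voice stay constant.
The rule targets /t/ (voiceless alveolar stop), which sits before the trigger /ɖ/ (retroflex).
A voiceless retroflex stop is [ʈ], so the surface segment is [ʈ].

[ɳʊʈɖu]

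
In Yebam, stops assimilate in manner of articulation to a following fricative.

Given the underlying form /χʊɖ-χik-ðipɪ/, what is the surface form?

/ɖ/ is a voiced retroflex stop. The following trigger /χ/ is a fricative, so /ɖ/ must become a fricative as well.
A voiced retroflex fricative is [ʐ], so the surface segment is [ʐ].
The same rule applies at the second boundary: /k/ → [x] next to /ð/.

[χʊʐχixðipɪ]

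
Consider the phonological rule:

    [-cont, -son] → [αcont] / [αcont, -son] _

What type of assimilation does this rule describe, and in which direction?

The shared variable α links the value of [cont] on the target to that of the neighbouring obstruent. [cont] distinguishes stops from fricatives — a manner-of-articulation feature — so this is manner assimilation.
The conditioning segment sits to the left of the focus bar, meaning the trigger precedes the segment that changes — progressive assimilation.

progressive manner assimilation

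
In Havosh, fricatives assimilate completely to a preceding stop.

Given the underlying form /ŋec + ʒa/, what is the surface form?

[ŋecca]

/ʒ/ is the segment targeted by the rule; it sits immediately after /c/, so it assimilates completely and surfaces as [c].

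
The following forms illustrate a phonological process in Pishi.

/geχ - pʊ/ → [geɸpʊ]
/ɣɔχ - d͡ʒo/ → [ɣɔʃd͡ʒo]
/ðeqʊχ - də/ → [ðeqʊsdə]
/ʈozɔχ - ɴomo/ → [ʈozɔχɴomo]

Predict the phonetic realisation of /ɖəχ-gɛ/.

[ɖəxgɛ]

The data show regressive place assimilation: /χ/ → [ɸ] before /p/; /χ/ → [ʃ] before /d͡ʒ/; /χ/ → [s] before /d/. In each pair only place changes, matching the following consonant, while manner and voice stay constant.
Nothing changes in [ʈozɔχɴomo]: there the adjacent consonants already agree in place (/χ/ and /ɴ/ are both uvular), so this form is consistent with the same rule.
/χ/ is a voiceless uvular fricative. The following trigger /g/ is velar, so /χ/ must become velar as well.
A voiceless velar fricative is [x], so the surface segment is [x].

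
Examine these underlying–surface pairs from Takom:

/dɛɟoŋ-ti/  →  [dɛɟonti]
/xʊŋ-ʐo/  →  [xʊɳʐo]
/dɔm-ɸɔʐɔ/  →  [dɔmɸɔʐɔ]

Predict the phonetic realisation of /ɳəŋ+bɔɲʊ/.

[ɳəmbɔɲʊ]

The data show regressive place assimilation: /ŋ/ → [n] before /t/; /ŋ/ → [ɳ] before /ʐ/. In each pair only place changes, matching the following consonant, while manner and voice stay constant.
No alternation appears in [dɔmɸɔʐɔ]: there the adjacent consonants already agree in place (/m/ and /ɸ/ are both bilabial), so this form is consistent with the same rule.
The rule targets /ŋ/ (voiced velar nasal), which sits before the trigger /b/ (bilabial).
The voiced bilabial nasal is [m], so /ŋ/ → [m].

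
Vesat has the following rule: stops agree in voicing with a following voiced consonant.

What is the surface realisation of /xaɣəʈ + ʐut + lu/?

[xaɣəɖʐudlu]

The rule targets /ʈ/ (voiceless retroflex stop), which sits before the trigger /ʐ/ (voiced).
The voiced retroflex stop is [ɖ], so /ʈ/ → [ɖ].
At the second juncture, /t/ likewise becomes [d] adjacent to /l/.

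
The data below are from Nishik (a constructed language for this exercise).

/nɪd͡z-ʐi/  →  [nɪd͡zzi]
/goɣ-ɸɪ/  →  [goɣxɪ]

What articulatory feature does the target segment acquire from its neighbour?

place

The segment that alternates is /ʐ/, which surfaces as [z] when adjacent to /d͡z/.
The change retroflex → alveolar matches the place of the preceding /d͡z/, identifying this as place assimilation.
The other alternating form patterns the same way: /ɸ/ → [x] after /ɣ/ (bilabial → velar, matching velar) — only place changes, and always toward the preceding segment.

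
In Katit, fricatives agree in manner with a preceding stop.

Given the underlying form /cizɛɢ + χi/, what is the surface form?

[cizɛɢqi]

/χ/ is a voiceless uvular fricative. The preceding trigger /ɢ/ is a stop, so /χ/ must become a stop as well.
A voiceless uvular stop is [q], so the surface segment is [q].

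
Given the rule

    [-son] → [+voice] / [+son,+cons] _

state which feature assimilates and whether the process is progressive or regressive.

progressive voicing assimilation

The structural change is [+voice], and the conditioning segment [+son,+cons] (a sonorant consonant) is itself voiced, so the target comes to share the voicing of its neighbour — voicing assimilation.
The conditioning segment sits to the left of the focus bar, meaning the trigger precedes the segment that changes — progressive assimilation.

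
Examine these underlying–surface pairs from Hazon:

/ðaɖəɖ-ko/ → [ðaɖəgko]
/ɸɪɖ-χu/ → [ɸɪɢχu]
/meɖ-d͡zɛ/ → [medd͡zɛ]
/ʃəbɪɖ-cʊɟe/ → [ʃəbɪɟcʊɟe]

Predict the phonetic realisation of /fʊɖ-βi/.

[fʊbβi]

The data show regressive place assimilation: /ɖ/ → [g] before /k/; /ɖ/ → [ɢ] before /χ/; /ɖ/ → [d] before /d͡z/; /ɖ/ → [ɟ] before /c/. In each pair only place changes, matching the following consonant, while manner and voice stay constant.
/ɖ/ is a voiced retroflex stop. The following trigger /β/ is bilabial, so /ɖ/ must become bilabial as well.
Changing only its place to bilabial gives [b] — the voiced bilabial stop.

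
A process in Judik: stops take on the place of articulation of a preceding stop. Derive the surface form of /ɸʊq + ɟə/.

The rule targets /ɟ/ (voiced palatal stop), which sits after the trigger /q/ (uvular).
The voiced uvular stop is [ɢ], so /ɟ/ → [ɢ].

[ɸʊqɢə]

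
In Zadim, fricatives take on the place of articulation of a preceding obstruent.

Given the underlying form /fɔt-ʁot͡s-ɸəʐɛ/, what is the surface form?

[fɔtzot͡ssəʐɛ]

/ʁ/ is a voiced uvular fricative. The preceding trigger /t/ is alveolar, so /ʁ/ must become alveolar as well.
The voiced alveolar fricative is [z], so /ʁ/ → [z].
At the second juncture, /ɸ/ likewise becomes [s] adjacent to /t͡s/.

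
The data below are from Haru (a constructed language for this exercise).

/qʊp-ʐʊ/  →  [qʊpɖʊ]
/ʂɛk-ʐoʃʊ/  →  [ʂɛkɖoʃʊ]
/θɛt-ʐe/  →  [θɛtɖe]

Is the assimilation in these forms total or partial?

Comparing underlying and surface forms, /ʐ/ → [ɖ] is the alternation; the neighbouring /p/ is constant.
The change fricative → stop matches the manner of the preceding /p/, identifying this as manner assimilation.
Place and voice are unchanged, so the assimilation is partial, not total.
Checking the remaining alternations: /ʐ/ → [ɖ] after /k/ (fricative → stop, matching a stop); /ʐ/ → [ɖ] after /t/ (fricative → stop, matching a stop) — only manner changes, and always toward the preceding segment.

partial assimilation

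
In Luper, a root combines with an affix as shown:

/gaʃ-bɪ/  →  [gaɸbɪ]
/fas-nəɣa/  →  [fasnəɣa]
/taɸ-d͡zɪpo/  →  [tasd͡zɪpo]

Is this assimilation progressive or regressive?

regressive

Underlying /ʃ/ is realised as [ɸ] next to /b/; /b/ itself does not change.
The change postalveolar → bilabial matches the place of the following /b/, identifying this as place assimilation.
The same holds elsewhere in the data: /ɸ/ → [s] before /d͡z/ (bilabial → alveolar, matching alveolar) — only place changes, and always toward the following segment.
No alternation appears in [fasnəɣa]: there the adjacent consonants already agree in place (/s/ and /n/ are both alveolar), so this form is consistent with the same rule.
Since the segment that changes precedes the conditioning segment, the assimilation is regressive.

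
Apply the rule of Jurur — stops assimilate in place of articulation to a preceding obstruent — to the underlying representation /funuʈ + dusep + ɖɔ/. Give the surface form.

The rule targets /d/ (voiced alveolar stop), which sits after the trigger /ʈ/ (retroflex).
A voiced retroflex stop is [ɖ], so the surface segment is [ɖ].
At the second juncture, /ɖ/ likewise becomes [b] adjacent to /p/.

[funuʈɖusepbɔ]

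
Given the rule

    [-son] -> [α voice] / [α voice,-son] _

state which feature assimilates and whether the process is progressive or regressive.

The shared variable α links the value of [voice] on the target to the same value on the neighbouring segment, so voicing is the feature that assimilates.
Since the environment is written before the underscore, the trigger precedes the target; the direction is progressive.

progressive voicing assimilation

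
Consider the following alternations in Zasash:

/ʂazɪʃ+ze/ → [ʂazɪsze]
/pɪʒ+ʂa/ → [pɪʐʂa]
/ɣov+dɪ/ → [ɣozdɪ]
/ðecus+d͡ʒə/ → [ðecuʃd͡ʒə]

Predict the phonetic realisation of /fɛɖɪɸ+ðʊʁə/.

The data show regressive place assimilation: /ʃ/ → [s] before /z/; /ʒ/ → [ʐ] before /ʂ/; /v/ → [z] before /d/; /s/ → [ʃ] before /d͡ʒ/. In each pair only place changes, matching the following consonant, while manner and voice stay constant.
/ɸ/ is a voiceless bilabial fricative. The following trigger /ð/ is dental, so /ɸ/ must become dental as well.
The voiceless dental fricative is [θ], so /ɸ/ → [θ].

[fɛɖɪθðʊʁə]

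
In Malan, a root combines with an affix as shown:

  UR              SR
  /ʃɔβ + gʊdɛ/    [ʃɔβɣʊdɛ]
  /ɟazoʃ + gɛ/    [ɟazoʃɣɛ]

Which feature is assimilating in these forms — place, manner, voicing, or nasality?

manner

Comparing underlying and surface forms, /g/ → [ɣ] is the alternation; the neighbouring /β/ is constant.
The change stop → fricative matches the manner of the preceding /β/, identifying this as manner assimilation.
Checking the remaining alternation: /g/ → [ɣ] after /ʃ/ (stop → fricative, matching a fricative) — only manner changes, and always toward the preceding segment.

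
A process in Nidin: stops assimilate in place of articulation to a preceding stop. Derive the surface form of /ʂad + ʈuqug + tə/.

/ʈ/ is a voiceless retroflex stop. The preceding trigger /d/ is alveolar, so /ʈ/ must become alveolar as well.
Changing only its place to alveolar gives [t] — the voiceless alveolar stop.
The same rule applies at the second boundary: /t/ → [k] next to /g/.

[ʂadtuqugkə]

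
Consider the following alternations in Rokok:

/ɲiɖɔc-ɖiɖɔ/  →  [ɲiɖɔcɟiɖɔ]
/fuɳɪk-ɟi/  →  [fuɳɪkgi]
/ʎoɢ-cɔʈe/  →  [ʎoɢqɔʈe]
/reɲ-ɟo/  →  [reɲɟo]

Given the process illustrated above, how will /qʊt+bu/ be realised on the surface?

The data show progressive place assimilation: /ɖ/ → [ɟ] after /c/; /ɟ/ → [g] after /k/; /c/ → [q] after /ɢ/. In each pair only place changes, matching the preceding consonant, while manner and voice stay constant.
No alternation appears in [reɲɟo]: there the adjacent consonants already agree in place (/ɟ/ and /ɲ/ are both palatal), so this form is consistent with the same rule.
The rule targets /b/ (voiced bilabial stop), which sits after the trigger /t/ (alveolar).
The voiced alveolar stop is [d], so /b/ → [d].

[qʊtdu]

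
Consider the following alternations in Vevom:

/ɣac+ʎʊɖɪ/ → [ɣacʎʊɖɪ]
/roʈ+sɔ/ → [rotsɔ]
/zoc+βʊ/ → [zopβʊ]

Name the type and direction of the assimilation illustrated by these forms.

Underlying /ʈ/ is realised as [t] next to /s/; /s/ itself does not change.
The change retroflex → alveolar matches the place of the following /s/, identifying this as place assimilation.
Manner and voice are unchanged, so the assimilation is partial, not total.
Checking the remaining alternation: /c/ → [p] before /β/ (palatal → bilabial, matching bilabial) — only place changes, and always toward the following segment.
Nothing changes in [ɣacʎʊɖɪ]: there the adjacent consonants already agree in place (/c/ and /ʎ/ are both palatal), so this form is consistent with the same rule.
The trigger is the following segment, so the direction is regressive (anticipatory).

regressive place assimilation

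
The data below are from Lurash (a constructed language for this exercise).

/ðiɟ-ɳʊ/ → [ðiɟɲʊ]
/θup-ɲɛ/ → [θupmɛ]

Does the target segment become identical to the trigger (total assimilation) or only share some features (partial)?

partial assimilation

Underlying /ɳ/ is realised as [ɲ] next to /ɟ/; /ɟ/ itself does not change.
The change retroflex → palatal matches the place of the preceding /ɟ/, identifying this as place assimilation.
Manner and voice are unchanged, so the assimilation is partial, not total.
The other alternating form patterns the same way: /ɲ/ → [m] after /p/ (palatal → bilabial, matching bilabial) — only place changes, and always toward the preceding segment.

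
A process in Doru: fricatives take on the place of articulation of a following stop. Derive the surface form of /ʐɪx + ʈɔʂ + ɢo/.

/x/ is a voiceless velar fricative. The following trigger /ʈ/ is retroflex, so /x/ must become retroflex as well.
Changing only its place to retroflex gives [ʂ] — the voiceless retroflex fricative.
At the second juncture, /ʂ/ likewise becomes [χ] adjacent to /ɢ/.

[ʐɪʂʈɔχɢo]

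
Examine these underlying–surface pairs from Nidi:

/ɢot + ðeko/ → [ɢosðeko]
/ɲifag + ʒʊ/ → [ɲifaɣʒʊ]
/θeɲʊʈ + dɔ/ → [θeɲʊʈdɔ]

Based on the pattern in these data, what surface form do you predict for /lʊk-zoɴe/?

[lʊxzoɴe]

The data show regressive manner assimilation: /t/ → [s] before /ð/; /g/ → [ɣ] before /ʒ/. In each pair only manner changes, matching the following consonant, while place and voice stay constant.
No alternation appears in [θeɲʊʈdɔ]: there the adjacent consonants already agree in manner (/ʈ/ and /d/ are both stops), so this form is consistent with the same rule.
/k/ is a voiceless velar stop. The following trigger /z/ is a fricative, so /k/ must become a fricative as well.
Changing only its manner to fricative gives [x] — the voiceless velar fricative.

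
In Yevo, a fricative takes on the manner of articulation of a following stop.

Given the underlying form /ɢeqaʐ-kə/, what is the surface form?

[ɢeqaɖkə]

/ʐ/ is a voiced retroflex fricative. The following trigger /k/ is a stop, so /ʐ/ must become a stop as well.
Changing only its manner to stop gives [ɖ] — the voiced retroflex stop.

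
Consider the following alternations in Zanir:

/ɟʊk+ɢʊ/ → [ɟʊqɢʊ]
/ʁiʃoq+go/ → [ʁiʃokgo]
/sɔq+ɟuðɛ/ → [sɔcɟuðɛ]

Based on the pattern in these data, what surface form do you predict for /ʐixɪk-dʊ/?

[ʐixɪtdʊ]

The data show regressive place assimilation: /k/ → [q] before /ɢ/; /q/ → [k] before /g/; /q/ → [c] before /ɟ/. In each pair only place changes, matching the following consonant, while manner and voice stay constant.
The rule targets /k/ (voiceless velar stop), which sits before the trigger /d/ (alveolar).
A voiceless alveolar stop is [t], so the surface segment is [t].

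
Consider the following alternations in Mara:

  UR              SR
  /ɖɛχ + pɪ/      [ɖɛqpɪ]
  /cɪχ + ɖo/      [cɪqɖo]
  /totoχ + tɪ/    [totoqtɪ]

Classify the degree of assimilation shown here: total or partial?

partial assimilation

Comparing underlying and surface forms, /χ/ → [q] is the alternation; the neighbouring /p/ is constant.
/χ/ is a fricative while /p/ is a stop; the output [q] is a stop, matching the trigger — so the feature that spreads is manner.
Place and voice are unchanged, so the assimilation is partial, not total.
The other alternating forms pattern the same way: /χ/ → [q] before /ɖ/ (fricative → stop, matching a stop); /χ/ → [q] before /t/ (fricative → stop, matching a stop) — only manner changes, and always toward the following segment.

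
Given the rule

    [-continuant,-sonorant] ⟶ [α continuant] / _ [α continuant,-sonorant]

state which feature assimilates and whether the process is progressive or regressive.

The rule copies [continuant] (continuancy) from the environment onto the target stops; since [±continuant] encodes the stop/fricative manner contrast, the assimilating dimension is manner.
Since the environment is written after the underscore, the trigger follows the target; the direction is regressive.

regressive manner assimilation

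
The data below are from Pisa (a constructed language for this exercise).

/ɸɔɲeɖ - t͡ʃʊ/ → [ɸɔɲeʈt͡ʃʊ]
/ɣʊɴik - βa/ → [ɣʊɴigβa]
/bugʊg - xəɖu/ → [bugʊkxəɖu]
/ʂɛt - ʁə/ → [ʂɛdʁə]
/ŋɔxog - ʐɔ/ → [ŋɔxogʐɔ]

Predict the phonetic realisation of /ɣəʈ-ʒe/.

[ɣəɖʒe]

The data show regressive voicing assimilation: /ɖ/ → [ʈ] before /t͡ʃ/; /k/ → [g] before /β/; /g/ → [k] before /x/; /t/ → [d] before /ʁ/. In each pair only voicing changes, matching the following consonant, while place and manner stay constant.
No alternation appears in [ŋɔxogʐɔ]: there the adjacent consonants already agree in voicing (/g/ and /ʐ/ are both voiced), so this form is consistent with the same rule.
The rule targets /ʈ/ (voiceless retroflex stop), which sits before the trigger /ʒ/ (voiced).
A voiced retroflex stop is [ɖ], so the surface segment is [ɖ].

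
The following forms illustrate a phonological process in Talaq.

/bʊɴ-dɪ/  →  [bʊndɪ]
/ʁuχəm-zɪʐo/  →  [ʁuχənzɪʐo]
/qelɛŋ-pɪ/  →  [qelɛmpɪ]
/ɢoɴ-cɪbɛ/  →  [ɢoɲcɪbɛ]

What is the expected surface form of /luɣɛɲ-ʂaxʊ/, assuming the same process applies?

The data show regressive place assimilation: /ɴ/ → [n] before /d/; /m/ → [n] before /z/; /ŋ/ → [m] before /p/; /ɴ/ → [ɲ] before /c/. In each pair only place changes, matching the following consonant, while manner and voice stay constant.
The rule targets /ɲ/ (voiced palatal nasal), which sits before the trigger /ʂ/ (retroflex).
The voiced retroflex nasal is [ɳ], so /ɲ/ → [ɳ].

[luɣɛɳʂaxʊ]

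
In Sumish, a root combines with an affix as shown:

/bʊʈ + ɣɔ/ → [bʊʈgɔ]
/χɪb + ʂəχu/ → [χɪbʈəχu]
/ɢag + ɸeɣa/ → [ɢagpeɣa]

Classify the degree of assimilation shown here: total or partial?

Comparing underlying and surface forms, /ɣ/ → [g] is the alternation; the neighbouring /ʈ/ is constant.
The change fricative → stop matches the manner of the preceding /ʈ/, identifying this as manner assimilation.
Place and voice are unchanged, so the assimilation is partial, not total.
The other alternating forms pattern the same way: /ʂ/ → [ʈ] after /b/ (fricative → stop, matching a stop); /ɸ/ → [p] after /g/ (fricative → stop, matching a stop) — only manner changes, and always toward the preceding segment.

partial assimilation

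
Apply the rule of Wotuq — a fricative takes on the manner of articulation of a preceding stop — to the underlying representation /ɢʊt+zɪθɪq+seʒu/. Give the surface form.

[ɢʊtdɪθɪqteʒu]

The rule targets /z/ (voiced alveolar fricative), which sits after the trigger /t/ (stop).
Changing only its manner to stop gives [d] — the voiced alveolar stop.
At the second juncture, /s/ likewise becomes [t] adjacent to /q/.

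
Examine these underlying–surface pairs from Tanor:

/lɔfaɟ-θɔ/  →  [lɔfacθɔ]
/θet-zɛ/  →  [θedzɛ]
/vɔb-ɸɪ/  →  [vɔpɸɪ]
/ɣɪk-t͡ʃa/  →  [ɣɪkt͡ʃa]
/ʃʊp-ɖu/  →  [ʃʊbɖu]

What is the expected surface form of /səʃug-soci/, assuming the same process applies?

The data show regressive voicing assimilation: /ɟ/ → [c] before /θ/; /t/ → [d] before /z/; /b/ → [p] before /ɸ/; /p/ → [b] before /ɖ/. In each pair only voicing changes, matching the following consonant, while place and manner stay constant.
Nothing changes in [ɣɪkt͡ʃa]: there the adjacent consonants already agree in voicing (/k/ and /t͡ʃ/ are both voiceless), so this form is consistent with the same rule.
The rule targets /g/ (voiced velar stop), which sits before the trigger /s/ (voiceless).
Changing only its voicing to voiceless gives [k] — the voiceless velar stop.

[səʃuksoci]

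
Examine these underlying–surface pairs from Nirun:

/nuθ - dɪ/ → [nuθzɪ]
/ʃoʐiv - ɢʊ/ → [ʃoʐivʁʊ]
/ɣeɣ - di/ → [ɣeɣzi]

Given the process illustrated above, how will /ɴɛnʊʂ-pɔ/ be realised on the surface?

[ɴɛnʊʂɸɔ]

The data show progressive manner assimilation: /d/ → [z] after /θ/; /ɢ/ → [ʁ] after /v/; /d/ → [z] after /ɣ/. In each pair only manner changes, matching the preceding consonant, while place and voice stay constant.
The rule targets /p/ (voiceless bilabial stop), which sits after the trigger /ʂ/ (fricative).
A voiceless bilabial fricative is [ɸ], so the surface segment is [ɸ].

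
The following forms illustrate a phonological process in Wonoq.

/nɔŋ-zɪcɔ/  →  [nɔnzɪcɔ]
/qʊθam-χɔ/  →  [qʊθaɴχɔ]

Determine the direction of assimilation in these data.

The segment that alternates is /ŋ/, which surfaces as [n] when adjacent to /z/.
The change velar → alveolar matches the place of the following /z/, identifying this as place assimilation.
The same holds elsewhere in the data: /m/ → [ɴ] before /χ/ (bilabial → uvular, matching uvular) — only place changes, and always toward the following segment.
The trigger is the following segment, so the direction is regressive (anticipatory).

regressive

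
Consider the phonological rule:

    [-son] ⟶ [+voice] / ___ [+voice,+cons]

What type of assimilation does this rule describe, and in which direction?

The target ([-son], obstruents) acquires [+voice] next to a voiced consonant ([+voice,+cons]) — it takes on the voicing of its neighbour, so the feature that spreads is voicing.
Since the environment is written after the underscore, the trigger follows the target; the direction is regressive.

regressive voicing assimilation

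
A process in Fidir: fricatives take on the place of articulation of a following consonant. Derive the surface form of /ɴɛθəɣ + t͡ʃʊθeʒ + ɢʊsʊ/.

[ɴɛθəʒt͡ʃʊθeʁɢʊsʊ]

The rule targets /ɣ/ (voiced velar fricative), which sits before the trigger /t͡ʃ/ (postalveolar).
The voiced postalveolar fricative is [ʒ], so /ɣ/ → [ʒ].
At the second juncture, /ʒ/ likewise becomes [ʁ] adjacent to /ɢ/.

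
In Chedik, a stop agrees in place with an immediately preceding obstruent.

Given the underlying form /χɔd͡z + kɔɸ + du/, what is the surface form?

The rule targets /k/ (voiceless velar stop), which sits after the trigger /d͡z/ (alveolar).
A voiceless alveolar stop is [t], so the surface segment is [t].
At the second juncture, /d/ likewise becomes [b] adjacent to /ɸ/.

[χɔd͡ztɔɸbu]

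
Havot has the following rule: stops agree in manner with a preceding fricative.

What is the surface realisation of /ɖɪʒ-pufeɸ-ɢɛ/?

[ɖɪʒɸufeɸʁɛ]

The rule targets /p/ (voiceless bilabial stop), which sits after the trigger /ʒ/ (fricative).
A voiceless bilabial fricative is [ɸ], so the surface segment is [ɸ].
The same rule applies at the second boundary: /ɢ/ → [ʁ] next to /ɸ/.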